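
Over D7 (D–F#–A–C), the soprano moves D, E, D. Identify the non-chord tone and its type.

E is a neighbor tone.

The harmony at that moment is D dominant seventh chord (D, F#, A, C); E is not a chord tone.
It is approached by step up from D and left by step down to D.
Step away and step back to the same note — a neighbor tone (upper neighbor).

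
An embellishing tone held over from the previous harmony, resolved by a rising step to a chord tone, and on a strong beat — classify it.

Retardation.

Approach: by preparation — the pitch is first a chord tone, then held (tied or repeated) while the harmony changes under it. Departure: up by step. Metric position: strong.
A prepared dissonance that resolves upward by step — a retardation. (The same figure resolving downward would be a suspension.)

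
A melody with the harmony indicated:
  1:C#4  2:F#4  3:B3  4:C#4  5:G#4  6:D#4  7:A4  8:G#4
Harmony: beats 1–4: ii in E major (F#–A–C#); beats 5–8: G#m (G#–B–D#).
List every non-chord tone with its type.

B3 (beat 3) — appoggiatura; A4 (beat 7) — appoggiatura.

The harmony at that moment is F# minor triad (F#, A, C#); B3 is not a chord tone.
It is approached by leap down from F#4 and left by step up to C#4.
Leap in, step out — an appoggiatura.
The harmony at that moment is G# minor triad (G#, B, D#); A4 is not a chord tone.
It is approached by leap up from D#4 and left by step down to G#4.
Leap in, step out — an appoggiatura.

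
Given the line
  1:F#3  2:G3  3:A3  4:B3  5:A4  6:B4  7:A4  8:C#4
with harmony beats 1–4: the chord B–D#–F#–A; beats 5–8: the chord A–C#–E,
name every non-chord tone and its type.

G3 (beat 2) — passing tone; B4 (beat 6) — neighbor tone.

The harmony at that moment is B dominant seventh chord (B, D#, F#, A); G3 is not a chord tone.
It is approached by step up from F#3 and left by step up to A3.
Step in, step out in the same direction — a passing tone.
The harmony at that moment is A major triad (A, C#, E); B4 is not a chord tone.
It is approached by step up from A4 and left by step down to A4.
Step away and step back to the same note — a neighbor tone (upper neighbor).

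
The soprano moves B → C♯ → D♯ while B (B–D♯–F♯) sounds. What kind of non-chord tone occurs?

C♯ is a passing tone.

The harmony at that moment is B major triad (B, D♯, F♯); C♯ is not a chord tone.
It is approached by step up from B and left by step up to D♯.
Step in, step out in the same direction — a passing tone.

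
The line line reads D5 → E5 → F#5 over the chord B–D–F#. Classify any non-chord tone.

E5 is a passing tone.

The harmony at that moment is B minor triad (B, D, F#); E5 is not a chord tone.
It is approached by step up from D5 and left by step up to F#5.
Step in, step out in the same direction — a passing tone.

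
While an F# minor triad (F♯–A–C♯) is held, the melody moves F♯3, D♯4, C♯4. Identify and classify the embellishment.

D♯4 is an appoggiatura.

The harmony at that moment is F♯ minor triad (F♯, A, C♯); D♯4 is not a chord tone.
It is approached by leap up from F♯3 and left by step down to C♯4.
Leap in, step out — an appoggiatura.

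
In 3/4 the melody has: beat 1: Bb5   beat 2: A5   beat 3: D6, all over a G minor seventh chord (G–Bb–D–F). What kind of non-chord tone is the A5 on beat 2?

Escape tone.

The harmony at that moment is G minor seventh chord (G, Bb, D, F); A5 is not a chord tone.
It is approached by step down from Bb5 and left by leap up to D6.
Step in, leap out, on a weak beat — an escape tone.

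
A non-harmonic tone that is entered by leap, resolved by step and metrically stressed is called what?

Appoggiatura.

Approach: by leap. Departure: by step. Metric position: strong.
Leap in, step out, in a metrically strong position — an appoggiatura. (It is the mirror image of the escape tone, which steps in and leaps out from a weak position.)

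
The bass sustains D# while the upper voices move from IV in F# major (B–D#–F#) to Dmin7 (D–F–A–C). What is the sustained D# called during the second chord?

Pedal tone (pedal point).

The harmony at that moment is D minor seventh chord (D, F, A, C); D# is not a chord tone.
It is held over (the same pitch as the preceding D#) and then sustained as the same pitch into the next harmony.
Sustained through a change of harmony — a pedal tone.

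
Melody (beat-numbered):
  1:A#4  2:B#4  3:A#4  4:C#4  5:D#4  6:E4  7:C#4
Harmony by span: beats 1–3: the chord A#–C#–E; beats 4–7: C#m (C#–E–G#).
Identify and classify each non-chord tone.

B#4 (beat 2) — neighbor tone; D#4 (beat 5) — passing tone.

The harmony at that moment is A# diminished triad (A#, C#, E); B#4 is not a chord tone.
It is approached by step up from A#4 and left by step down to A#4.
Step away and step back to the same note — a neighbor tone (upper neighbor).
The harmony at that moment is C# minor triad (C#, E, G#); D#4 is not a chord tone.
It is approached by step up from C#4 and left by step up to E4.
Step in, step out in the same direction — a passing tone.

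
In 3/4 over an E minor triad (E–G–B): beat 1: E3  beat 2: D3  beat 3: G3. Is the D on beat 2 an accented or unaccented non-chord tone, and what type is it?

Unaccented escape tone.

The harmony at that moment is E minor triad (E, G, B); D3 is not a chord tone.
It is approached by step down from E3 and left by leap up to G3.
Step in, leap out — an escape tone.
It falls on a weak beat, so it is unaccented.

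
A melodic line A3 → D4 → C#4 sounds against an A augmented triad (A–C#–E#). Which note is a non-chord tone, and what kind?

D4 is an appoggiatura.

The harmony at that moment is A augmented triad (A, C#, E#); D4 is not a chord tone.
It is approached by leap up from A3 and left by step down to C#4.
Leap in, step out — an appoggiatura.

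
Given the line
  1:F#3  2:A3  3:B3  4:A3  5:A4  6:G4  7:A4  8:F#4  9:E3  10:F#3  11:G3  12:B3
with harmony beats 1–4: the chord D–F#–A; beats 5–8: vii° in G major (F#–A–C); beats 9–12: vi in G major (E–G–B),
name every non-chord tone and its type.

The harmony at that moment is D major triad (D, F#, A); B3 is not a chord tone.
It is approached by step up from A3 and left by step down to A3.
Step away and step back to the same note — a neighbor tone (upper neighbor).
The harmony at that moment is F# diminished triad (F#, A, C); G4 is not a chord tone.
It is approached by step down from A4 and left by step up to A4.
Step away and step back to the same note — a neighbor tone (lower neighbor).
The harmony at that moment is E minor triad (E, G, B); F#3 is not a chord tone.
It is approached by step up from E3 and left by step up to G3.
Step in, step out in the same direction — a passing tone.

B3 (beat 3) — neighbor tone; G4 (beat 6) — neighbor tone; F#3 (beat 10) — passing tone.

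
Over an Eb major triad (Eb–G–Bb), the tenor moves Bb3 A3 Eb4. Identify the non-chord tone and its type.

A3 is an escape tone.

The harmony at that moment is Eb major triad (Eb, G, Bb); A3 is not a chord tone.
It is approached by step down from Bb3 and left by leap up to Eb4.
Step in, leap out — an escape tone.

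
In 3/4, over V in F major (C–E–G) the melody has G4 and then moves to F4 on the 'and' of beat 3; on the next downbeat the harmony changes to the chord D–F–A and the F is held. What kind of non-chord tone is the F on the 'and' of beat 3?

Anticipation.

The harmony at that moment is C major triad (C, E, G); F4 is not a chord tone.
It is approached by step down from G4 and then sustained as the same pitch into the next harmony.
Arriving early and becoming a chord tone when the harmony changes — an anticipation.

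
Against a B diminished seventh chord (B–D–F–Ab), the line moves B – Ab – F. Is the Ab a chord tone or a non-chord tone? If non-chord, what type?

B diminished seventh chord contains B, D, F, Ab; Ab is the seventh, so it is a chord tone.

Chord tone (the seventh of B diminished seventh chord).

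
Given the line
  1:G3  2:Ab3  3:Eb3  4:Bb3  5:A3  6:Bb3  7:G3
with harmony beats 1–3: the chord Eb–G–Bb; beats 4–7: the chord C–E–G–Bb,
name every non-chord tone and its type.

Ab3 (beat 2) — escape tone; A3 (beat 5) — neighbor tone.

The harmony at that moment is Eb major triad (Eb, G, Bb); Ab3 is not a chord tone.
It is approached by step up from G3 and left by leap down to Eb3.
Step in, leap out — an escape tone.
The harmony at that moment is C dominant seventh chord (C, E, G, Bb); A3 is not a chord tone.
It is approached by step down from Bb3 and left by step up to Bb3.
Step away and step back to the same note — a neighbor tone (lower neighbor).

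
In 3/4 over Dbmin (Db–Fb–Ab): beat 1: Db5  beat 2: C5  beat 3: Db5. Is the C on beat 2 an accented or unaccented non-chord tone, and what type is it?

The harmony at that moment is Db minor triad (Db, Fb, Ab); C5 is not a chord tone.
It is approached by step down from Db5 and left by step up to Db5.
Step away and step back to the same note — a neighbor tone (lower neighbor).
It falls on a weak beat, so it is unaccented.

Unaccented neighbor tone.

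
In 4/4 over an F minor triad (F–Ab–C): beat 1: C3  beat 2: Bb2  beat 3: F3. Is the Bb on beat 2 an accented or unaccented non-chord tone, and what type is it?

Unaccented escape tone.

The harmony at that moment is F minor triad (F, Ab, C); Bb2 is not a chord tone.
It is approached by step down from C3 and left by leap up to F3.
Step in, leap out — an escape tone.
It falls on a weak beat, so it is unaccented.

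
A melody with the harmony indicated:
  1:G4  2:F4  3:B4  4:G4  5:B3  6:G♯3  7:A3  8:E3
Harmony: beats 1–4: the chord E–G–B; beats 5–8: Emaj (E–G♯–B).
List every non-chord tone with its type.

F4 (beat 2) — escape tone; A3 (beat 7) — escape tone.

The harmony at that moment is E minor triad (E, G, B); F4 is not a chord tone.
It is approached by step down from G4 and left by leap up to B4.
Step in, leap out — an escape tone.
The harmony at that moment is E major triad (E, G♯, B); A3 is not a chord tone.
It is approached by step up from G♯3 and left by leap down to E3.
Step in, leap out — an escape tone.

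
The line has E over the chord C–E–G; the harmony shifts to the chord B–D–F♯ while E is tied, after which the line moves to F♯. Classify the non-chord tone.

The harmony at that moment is B minor triad (B, D, F♯); E is not a chord tone.
It is held over (the same pitch as the preceding E) and left by step up to F♯.
Held over from the previous chord and resolving up by step — a retardation.

E is a retardation.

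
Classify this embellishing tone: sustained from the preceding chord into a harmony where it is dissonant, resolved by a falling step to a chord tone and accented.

Suspension.

Approach: by preparation — the pitch is first a chord tone, then held (tied or repeated) while the harmony changes under it. Departure: down by step. Metric position: strong.
A prepared dissonance that resolves downward by step — a suspension. (The same figure resolving upward would be a retardation.)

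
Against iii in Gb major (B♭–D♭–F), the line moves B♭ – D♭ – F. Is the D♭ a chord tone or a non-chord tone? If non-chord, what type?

Bb minor triad contains B♭, D♭, F; D♭ is the third, so it is a chord tone.

Chord tone (the third of Bb minor triad).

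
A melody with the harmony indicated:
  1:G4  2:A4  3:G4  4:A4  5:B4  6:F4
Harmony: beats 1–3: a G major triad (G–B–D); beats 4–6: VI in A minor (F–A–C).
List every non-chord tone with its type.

A4 (beat 2) — neighbor tone; B4 (beat 5) — escape tone.

The harmony at that moment is G major triad (G, B, D); A4 is not a chord tone.
It is approached by step up from G4 and left by step down to G4.
Step away and step back to the same note — a neighbor tone (upper neighbor).
The harmony at that moment is F major triad (F, A, C); B4 is not a chord tone.
It is approached by step up from A4 and left by leap down to F4.
Step in, leap out — an escape tone.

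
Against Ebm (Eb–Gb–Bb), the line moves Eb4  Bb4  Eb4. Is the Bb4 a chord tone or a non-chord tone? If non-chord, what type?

Chord tone (the fifth of Eb minor triad).

Eb minor triad contains Eb, Gb, Bb; Bb is the fifth, so it is a chord tone.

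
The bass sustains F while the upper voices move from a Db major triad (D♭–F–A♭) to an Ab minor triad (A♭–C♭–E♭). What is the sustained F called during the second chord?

Pedal tone (pedal point).

The harmony at that moment is A♭ minor triad (A♭, C♭, E♭); F is not a chord tone.
It is held over (the same pitch as the preceding F) and then sustained as the same pitch into the next harmony.
Sustained through a change of harmony — a pedal tone.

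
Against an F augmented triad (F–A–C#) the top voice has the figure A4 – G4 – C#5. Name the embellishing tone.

The harmony at that moment is F augmented triad (F, A, C#); G4 is not a chord tone.
It is approached by step down from A4 and left by leap up to C#5.
Step in, leap out — an escape tone.

G4 is an escape tone.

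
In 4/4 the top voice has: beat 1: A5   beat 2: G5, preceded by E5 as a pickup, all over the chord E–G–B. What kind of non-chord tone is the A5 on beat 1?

The harmony at that moment is E minor triad (E, G, B); A5 is not a chord tone.
It is approached by leap up from E5 and left by step down to G5.
Leap in, step out, metrically accented — an appoggiatura.

Appoggiatura.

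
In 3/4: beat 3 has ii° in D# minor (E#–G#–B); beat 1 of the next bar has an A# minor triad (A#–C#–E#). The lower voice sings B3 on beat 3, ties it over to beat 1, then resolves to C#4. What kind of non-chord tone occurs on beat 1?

The harmony at that moment is A# minor triad (A#, C#, E#); B3 is not a chord tone.
It is held over (the same pitch as the preceding B3) and left by step up to C#4.
Held over from the previous chord and resolving up by step — a retardation.

Retardation.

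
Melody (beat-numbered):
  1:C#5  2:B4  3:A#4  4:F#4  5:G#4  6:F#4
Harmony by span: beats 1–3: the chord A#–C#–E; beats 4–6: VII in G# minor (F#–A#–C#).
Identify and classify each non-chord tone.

B4 (beat 2) — passing tone; G#4 (beat 5) — neighbor tone.

The harmony at that moment is A# diminished triad (A#, C#, E); B4 is not a chord tone.
It is approached by step down from C#5 and left by step down to A#4.
Step in, step out in the same direction — a passing tone.
The harmony at that moment is F# major triad (F#, A#, C#); G#4 is not a chord tone.
It is approached by step up from F#4 and left by step down to F#4.
Step away and step back to the same note — a neighbor tone (upper neighbor).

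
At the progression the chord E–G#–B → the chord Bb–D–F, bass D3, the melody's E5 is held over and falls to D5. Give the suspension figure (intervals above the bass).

At the second chord the bass is D3. The suspended E5 lies a ninth above the bass; after resolving down by step to D5, the interval above the bass becomes an octave.
Suspension figures are named by those two intervals: 9–8.

9–8 suspension.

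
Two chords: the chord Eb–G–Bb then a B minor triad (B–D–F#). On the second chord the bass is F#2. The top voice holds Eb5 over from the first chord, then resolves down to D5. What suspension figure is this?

At the second chord the bass is F#2. The suspended Eb5 lies a seventh above the bass; after resolving down by step to D5, the interval above the bass becomes a sixth.
Suspension figures are named by those two intervals: 7–6.

7–6 suspension.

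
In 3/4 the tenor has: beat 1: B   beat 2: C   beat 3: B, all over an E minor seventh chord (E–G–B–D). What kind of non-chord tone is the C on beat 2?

Upper neighbor tone.

The harmony at that moment is E minor seventh chord (E, G, B, D); C is not a chord tone.
It is approached by step up from B and left by step down to B.
Step away and step back to the same note — a neighbor tone (upper neighbor).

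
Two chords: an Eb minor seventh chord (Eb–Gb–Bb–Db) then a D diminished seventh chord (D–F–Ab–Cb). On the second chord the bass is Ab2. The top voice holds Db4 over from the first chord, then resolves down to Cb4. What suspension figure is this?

At the second chord the bass is Ab2. The suspended Db4 lies a fourth above the bass; after resolving down by step to Cb4, the interval above the bass becomes a third.
Suspension figures are named by those two intervals: 4–3.

4–3 suspension.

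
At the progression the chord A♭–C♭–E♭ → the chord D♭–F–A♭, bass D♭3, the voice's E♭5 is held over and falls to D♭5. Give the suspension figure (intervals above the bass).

At the second chord the bass is D♭3. The suspended E♭5 lies a ninth above the bass; after resolving down by step to D♭5, the interval above the bass becomes an octave.
Suspension figures are named by those two intervals: 9–8.

9–8 suspension.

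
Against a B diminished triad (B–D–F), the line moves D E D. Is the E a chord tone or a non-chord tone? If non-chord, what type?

Non-chord tone — a neighbor tone.

The harmony at that moment is B diminished triad (B, D, F); E is not a chord tone.
It is approached by step up from D and left by step down to D.
Step away and step back to the same note — a neighbor tone (upper neighbor).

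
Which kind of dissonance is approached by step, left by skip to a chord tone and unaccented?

Escape tone.

Approach: by step. Departure: by leap. Metric position: weak.
Step in, leap out, from a weak position — an escape tone (échappée). (It is the mirror image of the appoggiatura, which leaps in and steps out on a strong beat.)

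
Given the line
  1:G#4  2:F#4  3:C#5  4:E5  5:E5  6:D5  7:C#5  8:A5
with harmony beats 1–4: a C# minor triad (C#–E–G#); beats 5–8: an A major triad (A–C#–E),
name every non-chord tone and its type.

The harmony at that moment is C# minor triad (C#, E, G#); F#4 is not a chord tone.
It is approached by step down from G#4 and left by leap up to C#5.
Step in, leap out — an escape tone.
The harmony at that moment is A major triad (A, C#, E); D5 is not a chord tone.
It is approached by step down from E5 and left by step down to C#5.
Step in, step out in the same direction — a passing tone.

F#4 (beat 2) — escape tone; D5 (beat 6) — passing tone.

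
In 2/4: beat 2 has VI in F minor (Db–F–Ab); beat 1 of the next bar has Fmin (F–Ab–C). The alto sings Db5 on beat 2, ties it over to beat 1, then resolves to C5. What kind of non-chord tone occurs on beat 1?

The harmony at that moment is F minor triad (F, Ab, C); Db5 is not a chord tone.
It is held over (the same pitch as the preceding Db5) and left by step down to C5.
Held over from the previous chord and resolving down by step — a suspension.

Suspension.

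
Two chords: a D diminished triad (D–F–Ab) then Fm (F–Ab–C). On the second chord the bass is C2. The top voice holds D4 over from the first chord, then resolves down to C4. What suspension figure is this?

9–8 suspension.

At the second chord the bass is C2. The suspended D4 lies a ninth above the bass; after resolving down by step to C4, the interval above the bass becomes an octave.
Suspension figures are named by those two intervals: 9–8.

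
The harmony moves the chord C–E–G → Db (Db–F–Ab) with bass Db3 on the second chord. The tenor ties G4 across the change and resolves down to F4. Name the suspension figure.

At the second chord the bass is Db3. The suspended G4 lies a fourth above the bass; after resolving down by step to F4, the interval above the bass becomes a third.
Suspension figures are named by those two intervals: 4–3.

4–3 suspension.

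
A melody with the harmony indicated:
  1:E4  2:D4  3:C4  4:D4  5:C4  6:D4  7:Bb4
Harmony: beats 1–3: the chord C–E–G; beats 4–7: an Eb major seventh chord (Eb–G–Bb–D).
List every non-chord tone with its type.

The harmony at that moment is C major triad (C, E, G); D4 is not a chord tone.
It is approached by step down from E4 and left by step down to C4.
Step in, step out in the same direction — a passing tone.
The harmony at that moment is Eb major seventh chord (Eb, G, Bb, D); C4 is not a chord tone.
It is approached by step down from D4 and left by step up to D4.
Step away and step back to the same note — a neighbor tone (lower neighbor).

D4 (beat 2) — passing tone; C4 (beat 5) — neighbor tone.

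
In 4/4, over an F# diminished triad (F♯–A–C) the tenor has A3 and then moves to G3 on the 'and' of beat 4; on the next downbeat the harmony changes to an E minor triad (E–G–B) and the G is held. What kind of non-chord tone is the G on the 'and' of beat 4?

Anticipation.

The harmony at that moment is F♯ diminished triad (F♯, A, C); G3 is not a chord tone.
It is approached by step down from A3 and then sustained as the same pitch into the next harmony.
Arriving early and becoming a chord tone when the harmony changes — an anticipation.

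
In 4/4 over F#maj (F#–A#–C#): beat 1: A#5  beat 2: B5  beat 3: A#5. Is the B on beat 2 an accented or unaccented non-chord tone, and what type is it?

Unaccented neighbor tone.

The harmony at that moment is F# major triad (F#, A#, C#); B5 is not a chord tone.
It is approached by step up from A#5 and left by step down to A#5.
Step away and step back to the same note — a neighbor tone (upper neighbor).
It falls on a weak beat, so it is unaccented.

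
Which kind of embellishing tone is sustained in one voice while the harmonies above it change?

Pedal tone.

Approach: none. Departure: none — a single pitch is sustained while the chords change around it, passing through harmonies that do not contain it.
No melodic motion at all; the dissonance is created entirely by the moving harmonies against the stationary note — a pedal tone (pedal point).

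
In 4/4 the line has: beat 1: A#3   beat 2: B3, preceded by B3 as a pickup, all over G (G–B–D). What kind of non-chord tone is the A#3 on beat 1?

Lower neighbor tone.

The harmony at that moment is G major triad (G, B, D); A#3 is not a chord tone.
It is approached by step down from B3 and left by step up to B3.
Step away and step back to the same note — a neighbor tone (lower neighbor).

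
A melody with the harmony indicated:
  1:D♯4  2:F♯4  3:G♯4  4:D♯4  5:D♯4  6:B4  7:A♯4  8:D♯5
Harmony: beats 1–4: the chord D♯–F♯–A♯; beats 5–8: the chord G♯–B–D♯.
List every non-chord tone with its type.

The harmony at that moment is D♯ minor triad (D♯, F♯, A♯); G♯4 is not a chord tone.
It is approached by step up from F♯4 and left by leap down to D♯4.
Step in, leap out — an escape tone.
The harmony at that moment is G♯ minor triad (G♯, B, D♯); A♯4 is not a chord tone.
It is approached by step down from B4 and left by leap up to D♯5.
Step in, leap out — an escape tone.

G♯4 (beat 3) — escape tone; A♯4 (beat 7) — escape tone.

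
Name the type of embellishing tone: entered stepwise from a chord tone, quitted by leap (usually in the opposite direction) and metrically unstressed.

Approach: by step. Departure: by leap. Metric position: weak.
Step in, leap out, from a weak position — an escape tone (échappée). (It is the mirror image of the appoggiatura, which leaps in and steps out on a strong beat.)

Escape tone.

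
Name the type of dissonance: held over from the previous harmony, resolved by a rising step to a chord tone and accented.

Approach: by preparation — the pitch is first a chord tone, then held (tied or repeated) while the harmony changes under it. Departure: up by step. Metric position: strong.
A prepared dissonance that resolves upward by step — a retardation. (The same figure resolving downward would be a suspension.)

Retardation.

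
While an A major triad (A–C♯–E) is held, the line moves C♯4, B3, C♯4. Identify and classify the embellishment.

B3 is a neighbor tone.

The harmony at that moment is A major triad (A, C♯, E); B3 is not a chord tone.
It is approached by step down from C♯4 and left by step up to C♯4.
Step away and step back to the same note — a neighbor tone (lower neighbor).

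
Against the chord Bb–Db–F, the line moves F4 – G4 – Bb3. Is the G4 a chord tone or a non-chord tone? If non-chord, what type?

Non-chord tone — an escape tone.

The harmony at that moment is Bb minor triad (Bb, Db, F); G4 is not a chord tone.
It is approached by step up from F4 and left by leap down to Bb3.
Step in, leap out — an escape tone.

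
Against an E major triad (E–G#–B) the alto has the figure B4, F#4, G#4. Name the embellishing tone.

F#4 is an appoggiatura.

The harmony at that moment is E major triad (E, G#, B); F#4 is not a chord tone.
It is approached by leap down from B4 and left by step up to G#4.
Leap in, step out — an appoggiatura.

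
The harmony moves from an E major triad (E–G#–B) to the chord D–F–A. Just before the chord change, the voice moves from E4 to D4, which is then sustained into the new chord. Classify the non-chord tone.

The harmony at that moment is E major triad (E, G#, B); D4 is not a chord tone.
It is approached by step down from E4 and then sustained as the same pitch into the next harmony.
Arriving early and becoming a chord tone when the harmony changes — an anticipation.

D4 is an anticipation.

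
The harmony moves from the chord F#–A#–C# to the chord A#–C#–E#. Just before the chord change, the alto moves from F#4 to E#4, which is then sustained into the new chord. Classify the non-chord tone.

E#4 is an anticipation.

The harmony at that moment is F# major triad (F#, A#, C#); E#4 is not a chord tone.
It is approached by step down from F#4 and then sustained as the same pitch into the next harmony.
Arriving early and becoming a chord tone when the harmony changes — an anticipation.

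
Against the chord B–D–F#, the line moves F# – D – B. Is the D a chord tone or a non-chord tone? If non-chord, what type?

B minor triad contains B, D, F#; D is the third, so it is a chord tone.

Chord tone (the third of B minor triad).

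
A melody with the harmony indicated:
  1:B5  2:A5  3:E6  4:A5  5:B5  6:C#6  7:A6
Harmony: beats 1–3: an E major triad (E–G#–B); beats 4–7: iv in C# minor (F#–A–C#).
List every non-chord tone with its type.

A5 (beat 2) — escape tone; B5 (beat 5) — passing tone.

The harmony at that moment is E major triad (E, G#, B); A5 is not a chord tone.
It is approached by step down from B5 and left by leap up to E6.
Step in, leap out — an escape tone.
The harmony at that moment is F# minor triad (F#, A, C#); B5 is not a chord tone.
It is approached by step up from A5 and left by step up to C#6.
Step in, step out in the same direction — a passing tone.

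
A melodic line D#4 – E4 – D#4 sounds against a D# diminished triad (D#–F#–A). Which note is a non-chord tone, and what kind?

The harmony at that moment is D# diminished triad (D#, F#, A); E4 is not a chord tone.
It is approached by step up from D#4 and left by step down to D#4.
Step away and step back to the same note — a neighbor tone (upper neighbor).

E4 is a neighbor tone.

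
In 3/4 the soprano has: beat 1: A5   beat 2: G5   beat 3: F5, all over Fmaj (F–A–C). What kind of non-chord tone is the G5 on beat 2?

The harmony at that moment is F major triad (F, A, C); G5 is not a chord tone.
It is approached by step down from A5 and left by step down to F5.
Step in, step out in the same direction — a passing tone.

Passing tone.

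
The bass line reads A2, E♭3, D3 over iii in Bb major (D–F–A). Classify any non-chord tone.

E♭3 is an appoggiatura.

The harmony at that moment is D minor triad (D, F, A); E♭3 is not a chord tone.
It is approached by leap up from A2 and left by step down to D3.
Leap in, step out — an appoggiatura.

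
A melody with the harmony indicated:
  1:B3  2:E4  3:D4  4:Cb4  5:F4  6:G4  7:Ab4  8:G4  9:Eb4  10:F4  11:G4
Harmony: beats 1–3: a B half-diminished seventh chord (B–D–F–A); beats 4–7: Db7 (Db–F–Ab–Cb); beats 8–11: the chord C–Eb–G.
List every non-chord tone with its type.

The harmony at that moment is B half-diminished seventh chord (B, D, F, A); E4 is not a chord tone.
It is approached by leap up from B3 and left by step down to D4.
Leap in, step out — an appoggiatura.
The harmony at that moment is Db dominant seventh chord (Db, F, Ab, Cb); G4 is not a chord tone.
It is approached by step up from F4 and left by step up to Ab4.
Step in, step out in the same direction — a passing tone.
The harmony at that moment is C minor triad (C, Eb, G); F4 is not a chord tone.
It is approached by step up from Eb4 and left by step up to G4.
Step in, step out in the same direction — a passing tone.

E4 (beat 2) — appoggiatura; G4 (beat 6) — passing tone; F4 (beat 10) — passing tone.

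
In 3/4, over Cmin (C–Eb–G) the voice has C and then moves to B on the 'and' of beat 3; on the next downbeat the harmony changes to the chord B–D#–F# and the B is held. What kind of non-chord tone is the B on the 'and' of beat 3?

The harmony at that moment is C minor triad (C, Eb, G); B is not a chord tone.
It is approached by step down from C and then sustained as the same pitch into the next harmony.
Arriving early and becoming a chord tone when the harmony changes — an anticipation.

Anticipation.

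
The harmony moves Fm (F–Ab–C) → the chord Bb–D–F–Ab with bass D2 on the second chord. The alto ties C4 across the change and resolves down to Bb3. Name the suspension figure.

At the second chord the bass is D2. The suspended C4 lies a seventh above the bass; after resolving down by step to Bb3, the interval above the bass becomes a sixth.
Suspension figures are named by those two intervals: 7–6.

7–6 suspension.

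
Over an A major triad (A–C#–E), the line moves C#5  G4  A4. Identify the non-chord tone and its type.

G4 is an appoggiatura.

The harmony at that moment is A major triad (A, C#, E); G4 is not a chord tone.
It is approached by leap down from C#5 and left by step up to A4.
Leap in, step out — an appoggiatura.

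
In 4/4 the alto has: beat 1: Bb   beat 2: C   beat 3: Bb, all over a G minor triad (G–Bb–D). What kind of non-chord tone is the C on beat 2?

The harmony at that moment is G minor triad (G, Bb, D); C is not a chord tone.
It is approached by step up from Bb and left by step down to Bb.
Step away and step back to the same note — a neighbor tone (upper neighbor).

Upper neighbor tone.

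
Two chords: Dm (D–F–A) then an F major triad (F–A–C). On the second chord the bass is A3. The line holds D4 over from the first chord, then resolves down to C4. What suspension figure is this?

4–3 suspension.

At the second chord the bass is A3. The suspended D4 lies a fourth above the bass; after resolving down by step to C4, the interval above the bass becomes a third.
Suspension figures are named by those two intervals: 4–3.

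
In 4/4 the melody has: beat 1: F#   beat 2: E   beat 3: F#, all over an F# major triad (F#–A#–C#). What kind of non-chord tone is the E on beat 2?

Lower neighbor tone.

The harmony at that moment is F# major triad (F#, A#, C#); E is not a chord tone.
It is approached by step down from F# and left by step up to F#.
Step away and step back to the same note — a neighbor tone (lower neighbor).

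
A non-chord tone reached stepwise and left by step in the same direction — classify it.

Passing tone.

Approach: by step. Departure: by step, continuing in the same direction.
Stepwise on both sides with no change of direction means the note fills in the space between two different chord tones — a passing tone. (Had it turned back to its starting note it would be a neighbor tone instead.)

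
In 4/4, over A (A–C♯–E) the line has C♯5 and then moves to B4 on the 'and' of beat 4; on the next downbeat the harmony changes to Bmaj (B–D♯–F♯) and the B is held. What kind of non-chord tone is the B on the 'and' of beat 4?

Anticipation.

The harmony at that moment is A major triad (A, C♯, E); B4 is not a chord tone.
It is approached by step down from C♯5 and then sustained as the same pitch into the next harmony.
Arriving early and becoming a chord tone when the harmony changes — an anticipation.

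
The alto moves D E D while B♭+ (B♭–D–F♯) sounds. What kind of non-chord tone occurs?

E is a neighbor tone.

The harmony at that moment is B♭ augmented triad (B♭, D, F♯); E is not a chord tone.
It is approached by step up from D and left by step down to D.
Step away and step back to the same note — a neighbor tone (upper neighbor).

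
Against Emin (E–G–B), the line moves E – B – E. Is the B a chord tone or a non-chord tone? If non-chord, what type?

Chord tone (the fifth of E minor triad).

E minor triad contains E, G, B; B is the fifth, so it is a chord tone.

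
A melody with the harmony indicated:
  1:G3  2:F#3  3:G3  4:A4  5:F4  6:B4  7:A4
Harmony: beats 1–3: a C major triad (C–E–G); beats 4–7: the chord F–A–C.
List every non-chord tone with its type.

F#3 (beat 2) — neighbor tone; B4 (beat 6) — appoggiatura.

The harmony at that moment is C major triad (C, E, G); F#3 is not a chord tone.
It is approached by step down from G3 and left by step up to G3.
Step away and step back to the same note — a neighbor tone (lower neighbor).
The harmony at that moment is F major triad (F, A, C); B4 is not a chord tone.
It is approached by leap up from F4 and left by step down to A4.
Leap in, step out — an appoggiatura.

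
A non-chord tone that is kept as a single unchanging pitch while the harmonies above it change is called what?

Pedal tone.

Approach: none. Departure: none — a single pitch is sustained while the chords change around it, passing through harmonies that do not contain it.
No melodic motion at all; the dissonance is created entirely by the moving harmonies against the stationary note — a pedal tone (pedal point).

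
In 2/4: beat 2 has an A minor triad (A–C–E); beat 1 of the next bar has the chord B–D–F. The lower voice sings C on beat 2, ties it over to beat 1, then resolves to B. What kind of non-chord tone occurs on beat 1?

The harmony at that moment is B diminished triad (B, D, F); C is not a chord tone.
It is held over (the same pitch as the preceding C) and left by step down to B.
Held over from the previous chord and resolving down by step — a suspension.

Suspension.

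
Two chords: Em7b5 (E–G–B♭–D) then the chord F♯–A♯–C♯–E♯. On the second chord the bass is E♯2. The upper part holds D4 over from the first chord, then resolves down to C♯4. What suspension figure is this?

7–6 suspension.

At the second chord the bass is E♯2. The suspended D4 lies a seventh above the bass; after resolving down by step to C♯4, the interval above the bass becomes a sixth.
Suspension figures are named by those two intervals: 7–6.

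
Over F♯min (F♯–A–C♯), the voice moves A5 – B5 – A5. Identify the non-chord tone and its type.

B5 is a neighbor tone.

The harmony at that moment is F♯ minor triad (F♯, A, C♯); B5 is not a chord tone.
It is approached by step up from A5 and left by step down to A5.
Step away and step back to the same note — a neighbor tone (upper neighbor).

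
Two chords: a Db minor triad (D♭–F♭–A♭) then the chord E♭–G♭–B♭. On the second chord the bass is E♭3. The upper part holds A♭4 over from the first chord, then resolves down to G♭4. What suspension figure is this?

At the second chord the bass is E♭3. The suspended A♭4 lies a fourth above the bass; after resolving down by step to G♭4, the interval above the bass becomes a third.
Suspension figures are named by those two intervals: 4–3.

4–3 suspension.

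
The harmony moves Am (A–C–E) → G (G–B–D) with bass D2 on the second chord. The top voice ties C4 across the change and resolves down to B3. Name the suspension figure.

7–6 suspension.

At the second chord the bass is D2. The suspended C4 lies a seventh above the bass; after resolving down by step to B3, the interval above the bass becomes a sixth.
Suspension figures are named by those two intervals: 7–6.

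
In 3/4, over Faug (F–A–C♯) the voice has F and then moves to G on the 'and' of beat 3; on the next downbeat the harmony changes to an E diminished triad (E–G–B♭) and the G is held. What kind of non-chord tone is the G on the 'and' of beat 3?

The harmony at that moment is F augmented triad (F, A, C♯); G is not a chord tone.
It is approached by step up from F and then sustained as the same pitch into the next harmony.
Arriving early and becoming a chord tone when the harmony changes — an anticipation.

Anticipation.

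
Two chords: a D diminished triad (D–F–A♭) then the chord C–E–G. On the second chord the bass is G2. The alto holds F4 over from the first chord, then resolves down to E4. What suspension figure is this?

7–6 suspension.

At the second chord the bass is G2. The suspended F4 lies a seventh above the bass; after resolving down by step to E4, the interval above the bass becomes a sixth.
Suspension figures are named by those two intervals: 7–6.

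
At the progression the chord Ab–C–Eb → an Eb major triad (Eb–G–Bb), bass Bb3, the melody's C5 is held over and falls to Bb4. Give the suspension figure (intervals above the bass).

9–8 suspension.

At the second chord the bass is Bb3. The suspended C5 lies a ninth above the bass; after resolving down by step to Bb4, the interval above the bass becomes an octave.
Suspension figures are named by those two intervals: 9–8.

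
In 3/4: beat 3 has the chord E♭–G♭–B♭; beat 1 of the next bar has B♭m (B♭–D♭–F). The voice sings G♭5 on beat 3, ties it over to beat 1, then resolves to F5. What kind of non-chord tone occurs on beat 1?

Suspension.

The harmony at that moment is B♭ minor triad (B♭, D♭, F); G♭5 is not a chord tone.
It is held over (the same pitch as the preceding G♭5) and left by step down to F5.
Held over from the previous chord and resolving down by step — a suspension.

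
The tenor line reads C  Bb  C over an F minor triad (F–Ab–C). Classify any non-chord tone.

The harmony at that moment is F minor triad (F, Ab, C); Bb is not a chord tone.
It is approached by step down from C and left by step up to C.
Step away and step back to the same note — a neighbor tone (lower neighbor).

Bb is a neighbor tone.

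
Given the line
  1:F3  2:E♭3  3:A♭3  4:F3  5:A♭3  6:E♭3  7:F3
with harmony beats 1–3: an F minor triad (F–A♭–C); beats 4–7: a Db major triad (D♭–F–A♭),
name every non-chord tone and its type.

E♭3 (beat 2) — escape tone; E♭3 (beat 6) — appoggiatura.

The harmony at that moment is F minor triad (F, A♭, C); E♭3 is not a chord tone.
It is approached by step down from F3 and left by leap up to A♭3.
Step in, leap out — an escape tone.
The harmony at that moment is D♭ major triad (D♭, F, A♭); E♭3 is not a chord tone.
It is approached by leap down from A♭3 and left by step up to F3.
Leap in, step out — an appoggiatura.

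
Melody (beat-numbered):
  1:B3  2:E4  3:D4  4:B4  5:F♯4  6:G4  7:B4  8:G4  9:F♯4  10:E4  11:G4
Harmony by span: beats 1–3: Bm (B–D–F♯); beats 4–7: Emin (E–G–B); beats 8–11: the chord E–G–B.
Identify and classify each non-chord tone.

E4 (beat 2) — appoggiatura; F♯4 (beat 5) — appoggiatura; F♯4 (beat 9) — passing tone.

The harmony at that moment is B minor triad (B, D, F♯); E4 is not a chord tone.
It is approached by leap up from B3 and left by step down to D4.
Leap in, step out — an appoggiatura.
The harmony at that moment is E minor triad (E, G, B); F♯4 is not a chord tone.
It is approached by leap down from B4 and left by step up to G4.
Leap in, step out — an appoggiatura.
The harmony at that moment is E minor triad (E, G, B); F♯4 is not a chord tone.
It is approached by step down from G4 and left by step down to E4.
Step in, step out in the same direction — a passing tone.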